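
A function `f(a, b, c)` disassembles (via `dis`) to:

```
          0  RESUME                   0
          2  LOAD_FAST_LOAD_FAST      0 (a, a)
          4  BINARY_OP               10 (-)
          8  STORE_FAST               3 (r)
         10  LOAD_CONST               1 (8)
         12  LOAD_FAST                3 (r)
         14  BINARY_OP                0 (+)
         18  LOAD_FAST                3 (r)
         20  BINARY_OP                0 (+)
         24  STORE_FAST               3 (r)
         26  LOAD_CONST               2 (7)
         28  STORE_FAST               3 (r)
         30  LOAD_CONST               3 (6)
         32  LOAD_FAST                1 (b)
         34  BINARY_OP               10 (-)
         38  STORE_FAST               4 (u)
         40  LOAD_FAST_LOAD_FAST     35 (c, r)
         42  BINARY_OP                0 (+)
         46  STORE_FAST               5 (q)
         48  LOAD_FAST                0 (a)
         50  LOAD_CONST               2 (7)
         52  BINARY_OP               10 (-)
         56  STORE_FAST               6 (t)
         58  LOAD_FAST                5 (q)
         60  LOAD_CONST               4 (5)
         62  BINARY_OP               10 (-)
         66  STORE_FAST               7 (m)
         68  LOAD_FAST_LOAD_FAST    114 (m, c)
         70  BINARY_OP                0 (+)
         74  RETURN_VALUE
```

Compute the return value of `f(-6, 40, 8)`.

18

LOAD_FAST_LOAD_FAST a,a → push -6,-6. Stack: [-6, -6]
BINARY_OP - → -6 - -6 = 0. Stack: [0]
STORE_FAST r → r=0. Stack: []
LOAD_CONST → push 8. Stack: [8]
LOAD_FAST r → push 0. Stack: [8, 0]
BINARY_OP + → 8 + 0 = 8. Stack: [8]
LOAD_FAST r → push 0. Stack: [8, 0]
BINARY_OP + → 8 + 0 = 8. Stack: [8]
STORE_FAST r → r=8. Stack: []
LOAD_CONST → push 7. Stack: [7]
STORE_FAST r → r=7. Stack: []
LOAD_CONST → push 6. Stack: [6]
LOAD_FAST b → push 40. Stack: [6, 40]
BINARY_OP - → 6 - 40 = -34. Stack: [-34]
STORE_FAST u → u=-34. Stack: []
LOAD_FAST_LOAD_FAST c,r → push 8,7. Stack: [8, 7]
BINARY_OP + → 8 + 7 = 15. Stack: [15]
STORE_FAST q → q=15. Stack: []
LOAD_FAST a → push -6. Stack: [-6]
LOAD_CONST → push 7. Stack: [-6, 7]
BINARY_OP - → -6 - 7 = -13. Stack: [-13]
STORE_FAST t → t=-13. Stack: []
LOAD_FAST q → push 15. Stack: [15]
LOAD_CONST → push 5. Stack: [15, 5]
BINARY_OP - → 15 - 5 = 10. Stack: [10]
STORE_FAST m → m=10. Stack: []
LOAD_FAST_LOAD_FAST m,c → push 10,8. Stack: [10, 8]
BINARY_OP + → 10 + 8 = 18. Stack: [18]
RETURN_VALUE → return 18.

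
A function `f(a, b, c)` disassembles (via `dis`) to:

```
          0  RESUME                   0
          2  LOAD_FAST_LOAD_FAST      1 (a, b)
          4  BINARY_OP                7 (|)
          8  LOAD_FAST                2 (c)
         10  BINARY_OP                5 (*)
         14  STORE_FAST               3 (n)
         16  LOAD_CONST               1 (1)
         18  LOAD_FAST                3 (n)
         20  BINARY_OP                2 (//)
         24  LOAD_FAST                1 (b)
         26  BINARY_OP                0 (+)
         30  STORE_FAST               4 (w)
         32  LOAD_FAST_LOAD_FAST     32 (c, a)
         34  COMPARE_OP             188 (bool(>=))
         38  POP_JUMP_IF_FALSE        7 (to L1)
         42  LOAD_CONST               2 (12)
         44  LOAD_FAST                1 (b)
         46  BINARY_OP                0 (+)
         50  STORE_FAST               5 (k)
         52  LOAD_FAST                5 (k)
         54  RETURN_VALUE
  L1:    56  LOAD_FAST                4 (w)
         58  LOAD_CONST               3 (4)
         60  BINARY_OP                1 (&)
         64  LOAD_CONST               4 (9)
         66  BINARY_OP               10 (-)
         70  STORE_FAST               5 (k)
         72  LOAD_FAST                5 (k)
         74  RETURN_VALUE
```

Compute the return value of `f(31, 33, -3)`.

-9

LOAD_FAST_LOAD_FAST a,b → push 31,33. Stack: [31, 33]
BINARY_OP | → 31 | 33 = 63. Stack: [63]
LOAD_FAST c → push -3. Stack: [63, -3]
BINARY_OP * → 63 * -3 = -189. Stack: [-189]
STORE_FAST n → n=-189. Stack: []
LOAD_CONST → push 1. Stack: [1]
LOAD_FAST n → push -189. Stack: [1, -189]
BINARY_OP // → 1 // -189 = -1. Stack: [-1]
LOAD_FAST b → push 33. Stack: [-1, 33]
BINARY_OP + → -1 + 33 = 32. Stack: [32]
STORE_FAST w → w=32. Stack: []
LOAD_FAST_LOAD_FAST c,a → push -3,31. Stack: [-3, 31]
COMPARE_OP bool(>=) → -3 vs 31 = False. Stack: [False]
POP_JUMP_IF_FALSE → pop False; jump. Stack: []
LOAD_FAST w → push 32. Stack: [32]
LOAD_CONST → push 4. Stack: [32, 4]
BINARY_OP & → 32 & 4 = 0. Stack: [0]
LOAD_CONST → push 9. Stack: [0, 9]
BINARY_OP - → 0 - 9 = -9. Stack: [-9]
STORE_FAST k → k=-9. Stack: []
LOAD_FAST k → push -9. Stack: [-9]
RETURN_VALUE → return -9.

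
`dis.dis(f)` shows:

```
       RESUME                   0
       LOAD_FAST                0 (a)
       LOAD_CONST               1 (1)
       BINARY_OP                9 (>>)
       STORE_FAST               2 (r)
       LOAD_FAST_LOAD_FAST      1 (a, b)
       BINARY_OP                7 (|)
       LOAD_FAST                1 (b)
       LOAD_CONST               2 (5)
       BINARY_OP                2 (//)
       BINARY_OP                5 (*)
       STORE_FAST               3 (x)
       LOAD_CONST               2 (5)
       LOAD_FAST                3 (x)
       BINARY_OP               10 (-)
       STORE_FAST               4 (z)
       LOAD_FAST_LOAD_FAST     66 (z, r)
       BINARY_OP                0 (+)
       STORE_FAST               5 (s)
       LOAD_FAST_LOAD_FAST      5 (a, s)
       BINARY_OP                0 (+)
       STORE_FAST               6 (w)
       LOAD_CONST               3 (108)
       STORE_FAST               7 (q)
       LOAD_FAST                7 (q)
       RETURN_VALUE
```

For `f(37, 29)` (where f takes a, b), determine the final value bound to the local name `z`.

LOAD_FAST a → push 37. Stack: [37]
LOAD_CONST → push 1. Stack: [37, 1]
BINARY_OP >> → 37 >> 1 = 18. Stack: [18]
STORE_FAST r → r=18. Stack: []
LOAD_FAST_LOAD_FAST a,b → push 37,29. Stack: [37, 29]
BINARY_OP | → 37 | 29 = 61. Stack: [61]
LOAD_FAST b → push 29. Stack: [61, 29]
LOAD_CONST → push 5. Stack: [61, 29, 5]
BINARY_OP // → 29 // 5 = 5. Stack: [61, 5]
BINARY_OP * → 61 * 5 = 305. Stack: [305]
STORE_FAST x → x=305. Stack: []
LOAD_CONST → push 5. Stack: [5]
LOAD_FAST x → push 305. Stack: [5, 305]
BINARY_OP - → 5 - 305 = -300. Stack: [-300]
STORE_FAST z → z=-300. Stack: []
LOAD_FAST_LOAD_FAST z,r → push -300,18. Stack: [-300, 18]
BINARY_OP + → -300 + 18 = -282. Stack: [-282]
STORE_FAST s → s=-282. Stack: []
LOAD_FAST_LOAD_FAST a,s → push 37,-282. Stack: [37, -282]
BINARY_OP + → 37 + -282 = -245. Stack: [-245]
STORE_FAST w → w=-245. Stack: []
LOAD_CONST → push 108. Stack: [108]
STORE_FAST q → q=108. Stack: []
LOAD_FAST q → push 108. Stack: [108]
RETURN_VALUE → return 108.

-300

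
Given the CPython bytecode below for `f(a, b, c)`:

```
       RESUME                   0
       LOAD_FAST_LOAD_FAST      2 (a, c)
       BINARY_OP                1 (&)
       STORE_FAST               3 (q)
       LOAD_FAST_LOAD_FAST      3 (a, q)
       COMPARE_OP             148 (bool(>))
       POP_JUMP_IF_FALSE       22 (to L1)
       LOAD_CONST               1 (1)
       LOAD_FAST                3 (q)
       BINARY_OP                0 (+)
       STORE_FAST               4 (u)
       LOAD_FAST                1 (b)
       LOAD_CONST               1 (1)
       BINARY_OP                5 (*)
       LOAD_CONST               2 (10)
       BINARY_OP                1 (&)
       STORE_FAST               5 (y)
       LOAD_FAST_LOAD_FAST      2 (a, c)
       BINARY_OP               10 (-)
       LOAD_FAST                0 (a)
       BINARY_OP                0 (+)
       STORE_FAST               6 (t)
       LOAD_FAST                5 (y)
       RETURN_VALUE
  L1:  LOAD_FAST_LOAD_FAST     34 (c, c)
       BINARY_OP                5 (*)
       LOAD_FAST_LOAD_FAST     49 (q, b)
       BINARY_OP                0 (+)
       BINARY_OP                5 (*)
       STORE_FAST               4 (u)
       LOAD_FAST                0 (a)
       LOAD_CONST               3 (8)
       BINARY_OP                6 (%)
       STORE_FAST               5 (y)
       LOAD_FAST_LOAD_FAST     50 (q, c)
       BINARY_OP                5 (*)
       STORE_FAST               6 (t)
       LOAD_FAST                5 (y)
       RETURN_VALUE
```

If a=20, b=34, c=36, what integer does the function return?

2

LOAD_FAST_LOAD_FAST a,c → push 20,36. Stack: [20, 36]
BINARY_OP & → 20 & 36 = 4. Stack: [4]
STORE_FAST q → q=4. Stack: []
LOAD_FAST_LOAD_FAST a,q → push 20,4. Stack: [20, 4]
COMPARE_OP bool(>) → 20 vs 4 = True. Stack: [True]
POP_JUMP_IF_FALSE → pop True; no jump. Stack: []
LOAD_CONST → push 1. Stack: [1]
LOAD_FAST q → push 4. Stack: [1, 4]
BINARY_OP + → 1 + 4 = 5. Stack: [5]
STORE_FAST u → u=5. Stack: []
LOAD_FAST b → push 34. Stack: [34]
LOAD_CONST → push 1. Stack: [34, 1]
BINARY_OP * → 34 * 1 = 34. Stack: [34]
LOAD_CONST → push 10. Stack: [34, 10]
BINARY_OP & → 34 & 10 = 2. Stack: [2]
STORE_FAST y → y=2. Stack: []
LOAD_FAST_LOAD_FAST a,c → push 20,36. Stack: [20, 36]
BINARY_OP - → 20 - 36 = -16. Stack: [-16]
LOAD_FAST a → push 20. Stack: [-16, 20]
BINARY_OP + → -16 + 20 = 4. Stack: [4]
STORE_FAST t → t=4. Stack: []
LOAD_FAST y → push 2. Stack: [2]
RETURN_VALUE → return 2.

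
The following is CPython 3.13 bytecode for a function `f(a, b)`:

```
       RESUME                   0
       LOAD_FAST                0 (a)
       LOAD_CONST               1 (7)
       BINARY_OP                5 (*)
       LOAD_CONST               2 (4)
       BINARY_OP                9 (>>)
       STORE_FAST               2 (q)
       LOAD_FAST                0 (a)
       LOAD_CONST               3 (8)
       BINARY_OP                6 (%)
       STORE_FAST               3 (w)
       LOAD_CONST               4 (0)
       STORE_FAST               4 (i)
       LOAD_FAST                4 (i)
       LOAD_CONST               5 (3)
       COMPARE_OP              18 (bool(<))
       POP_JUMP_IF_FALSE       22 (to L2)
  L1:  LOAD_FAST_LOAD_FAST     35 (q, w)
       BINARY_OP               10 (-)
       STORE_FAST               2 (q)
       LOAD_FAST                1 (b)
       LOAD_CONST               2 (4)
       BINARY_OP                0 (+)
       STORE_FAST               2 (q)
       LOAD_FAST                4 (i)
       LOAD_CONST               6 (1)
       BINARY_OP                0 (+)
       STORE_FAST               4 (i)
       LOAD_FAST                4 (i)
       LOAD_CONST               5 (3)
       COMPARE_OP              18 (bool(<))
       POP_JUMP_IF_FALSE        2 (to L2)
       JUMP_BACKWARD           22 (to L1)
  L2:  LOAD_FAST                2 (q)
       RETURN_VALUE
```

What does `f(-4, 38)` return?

42

LOAD_FAST a → push -4. Stack: [-4]
LOAD_CONST → push 7. Stack: [-4, 7]
BINARY_OP * → -4 * 7 = -28. Stack: [-28]
LOAD_CONST → push 4. Stack: [-28, 4]
BINARY_OP >> → -28 >> 4 = -2. Stack: [-2]
STORE_FAST q → q=-2. Stack: []
LOAD_FAST a → push -4. Stack: [-4]
LOAD_CONST → push 8. Stack: [-4, 8]
BINARY_OP % → -4 % 8 = 4. Stack: [4]
STORE_FAST w → w=4. Stack: []
LOAD_CONST → push 0. Stack: [0]
STORE_FAST i → i=0. Stack: []
LOAD_FAST i → push 0. Stack: [0]
LOAD_CONST → push 3. Stack: [0, 3]
COMPARE_OP bool(<) → 0 vs 3 = True. Stack: [True]
POP_JUMP_IF_FALSE → pop True; no jump. Stack: []
LOAD_FAST_LOAD_FAST q,w → push -2,4. Stack: [-2, 4]
BINARY_OP - → -2 - 4 = -6. Stack: [-6]
STORE_FAST q → q=-6. Stack: []
LOAD_FAST b → push 38. Stack: [38]
LOAD_CONST → push 4. Stack: [38, 4]
BINARY_OP + → 38 + 4 = 42. Stack: [42]
STORE_FAST q → q=42. Stack: []
LOAD_FAST i → push 0. Stack: [0]
LOAD_CONST → push 1. Stack: [0, 1]
BINARY_OP + → 0 + 1 = 1. Stack: [1]
STORE_FAST i → i=1. Stack: []
LOAD_FAST i → push 1. Stack: [1]
LOAD_CONST → push 3. Stack: [1, 3]
COMPARE_OP bool(<) → 1 vs 3 = True. Stack: [True]
POP_JUMP_IF_FALSE → pop True; no jump. Stack: []
LOAD_FAST_LOAD_FAST q,w → push 42,4. Stack: [42, 4]
BINARY_OP - → 42 - 4 = 38. Stack: [38]
STORE_FAST q → q=38. Stack: []
LOAD_FAST b → push 38. Stack: [38]
LOAD_CONST → push 4. Stack: [38, 4]
BINARY_OP + → 38 + 4 = 42. Stack: [42]
STORE_FAST q → q=42. Stack: []
LOAD_FAST i → push 1. Stack: [1]
LOAD_CONST → push 1. Stack: [1, 1]
BINARY_OP + → 1 + 1 = 2. Stack: [2]
STORE_FAST i → i=2. Stack: []
LOAD_FAST i → push 2. Stack: [2]
LOAD_CONST → push 3. Stack: [2, 3]
COMPARE_OP bool(<) → 2 vs 3 = True. Stack: [True]
POP_JUMP_IF_FALSE → pop True; no jump. Stack: []
LOAD_FAST_LOAD_FAST q,w → push 42,4. Stack: [42, 4]
BINARY_OP - → 42 - 4 = 38. Stack: [38]
STORE_FAST q → q=38. Stack: []
LOAD_FAST b → push 38. Stack: [38]
LOAD_CONST → push 4. Stack: [38, 4]
BINARY_OP + → 38 + 4 = 42. Stack: [42]
STORE_FAST q → q=42. Stack: []
LOAD_FAST i → push 2. Stack: [2]
LOAD_CONST → push 1. Stack: [2, 1]
BINARY_OP + → 2 + 1 = 3. Stack: [3]
STORE_FAST i → i=3. Stack: []
LOAD_FAST i → push 3. Stack: [3]
LOAD_CONST → push 3. Stack: [3, 3]
COMPARE_OP bool(<) → 3 vs 3 = False. Stack: [False]
POP_JUMP_IF_FALSE → pop False; jump. Stack: []
LOAD_FAST q → push 42. Stack: [42]
RETURN_VALUE → return 42.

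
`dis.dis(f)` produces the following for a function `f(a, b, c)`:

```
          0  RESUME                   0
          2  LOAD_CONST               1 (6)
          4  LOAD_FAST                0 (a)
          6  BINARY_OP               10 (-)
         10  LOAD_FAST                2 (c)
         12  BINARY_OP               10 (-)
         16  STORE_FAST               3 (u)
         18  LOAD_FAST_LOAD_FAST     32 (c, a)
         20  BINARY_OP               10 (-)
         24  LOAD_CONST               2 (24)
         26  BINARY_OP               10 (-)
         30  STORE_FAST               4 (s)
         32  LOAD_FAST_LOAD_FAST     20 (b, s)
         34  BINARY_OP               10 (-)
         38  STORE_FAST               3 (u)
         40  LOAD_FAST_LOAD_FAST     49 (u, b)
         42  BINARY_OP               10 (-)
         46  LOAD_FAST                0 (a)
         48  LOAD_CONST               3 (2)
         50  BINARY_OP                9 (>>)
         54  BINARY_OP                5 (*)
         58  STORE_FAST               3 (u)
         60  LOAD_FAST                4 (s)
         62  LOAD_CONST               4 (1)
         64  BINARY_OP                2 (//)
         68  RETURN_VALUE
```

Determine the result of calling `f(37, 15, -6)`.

-67

LOAD_CONST → push 6. Stack: [6]
LOAD_FAST a → push 37. Stack: [6, 37]
BINARY_OP - → 6 - 37 = -31. Stack: [-31]
LOAD_FAST c → push -6. Stack: [-31, -6]
BINARY_OP - → -31 - -6 = -25. Stack: [-25]
STORE_FAST u → u=-25. Stack: []
LOAD_FAST_LOAD_FAST c,a → push -6,37. Stack: [-6, 37]
BINARY_OP - → -6 - 37 = -43. Stack: [-43]
LOAD_CONST → push 24. Stack: [-43, 24]
BINARY_OP - → -43 - 24 = -67. Stack: [-67]
STORE_FAST s → s=-67. Stack: []
LOAD_FAST_LOAD_FAST b,s → push 15,-67. Stack: [15, -67]
BINARY_OP - → 15 - -67 = 82. Stack: [82]
STORE_FAST u → u=82. Stack: []
LOAD_FAST_LOAD_FAST u,b → push 82,15. Stack: [82, 15]
BINARY_OP - → 82 - 15 = 67. Stack: [67]
LOAD_FAST a → push 37. Stack: [67, 37]
LOAD_CONST → push 2. Stack: [67, 37, 2]
BINARY_OP >> → 37 >> 2 = 9. Stack: [67, 9]
BINARY_OP * → 67 * 9 = 603. Stack: [603]
STORE_FAST u → u=603. Stack: []
LOAD_FAST s → push -67. Stack: [-67]
LOAD_CONST → push 1. Stack: [-67, 1]
BINARY_OP // → -67 // 1 = -67. Stack: [-67]
RETURN_VALUE → return -67.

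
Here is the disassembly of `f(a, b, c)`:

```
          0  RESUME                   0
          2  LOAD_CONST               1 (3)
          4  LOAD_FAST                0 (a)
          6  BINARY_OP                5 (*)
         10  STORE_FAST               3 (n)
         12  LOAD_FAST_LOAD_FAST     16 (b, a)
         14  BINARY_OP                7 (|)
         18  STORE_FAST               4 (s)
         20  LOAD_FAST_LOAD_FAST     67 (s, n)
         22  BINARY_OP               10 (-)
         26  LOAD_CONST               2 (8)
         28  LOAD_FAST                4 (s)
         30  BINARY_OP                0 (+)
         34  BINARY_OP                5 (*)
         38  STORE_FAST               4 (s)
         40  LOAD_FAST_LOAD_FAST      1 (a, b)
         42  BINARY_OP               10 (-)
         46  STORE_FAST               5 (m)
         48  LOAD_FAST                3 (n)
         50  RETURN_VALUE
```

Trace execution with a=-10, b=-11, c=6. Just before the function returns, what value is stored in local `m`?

1

LOAD_CONST → push 3. Stack: [3]
LOAD_FAST a → push -10. Stack: [3, -10]
BINARY_OP * → 3 * -10 = -30. Stack: [-30]
STORE_FAST n → n=-30. Stack: []
LOAD_FAST_LOAD_FAST b,a → push -11,-10. Stack: [-11, -10]
BINARY_OP | → -11 | -10 = -9. Stack: [-9]
STORE_FAST s → s=-9. Stack: []
LOAD_FAST_LOAD_FAST s,n → push -9,-30. Stack: [-9, -30]
BINARY_OP - → -9 - -30 = 21. Stack: [21]
LOAD_CONST → push 8. Stack: [21, 8]
LOAD_FAST s → push -9. Stack: [21, 8, -9]
BINARY_OP + → 8 + -9 = -1. Stack: [21, -1]
BINARY_OP * → 21 * -1 = -21. Stack: [-21]
STORE_FAST s → s=-21. Stack: []
LOAD_FAST_LOAD_FAST a,b → push -10,-11. Stack: [-10, -11]
BINARY_OP - → -10 - -11 = 1. Stack: [1]
STORE_FAST m → m=1. Stack: []
LOAD_FAST n → push -30. Stack: [-30]
RETURN_VALUE → return -30.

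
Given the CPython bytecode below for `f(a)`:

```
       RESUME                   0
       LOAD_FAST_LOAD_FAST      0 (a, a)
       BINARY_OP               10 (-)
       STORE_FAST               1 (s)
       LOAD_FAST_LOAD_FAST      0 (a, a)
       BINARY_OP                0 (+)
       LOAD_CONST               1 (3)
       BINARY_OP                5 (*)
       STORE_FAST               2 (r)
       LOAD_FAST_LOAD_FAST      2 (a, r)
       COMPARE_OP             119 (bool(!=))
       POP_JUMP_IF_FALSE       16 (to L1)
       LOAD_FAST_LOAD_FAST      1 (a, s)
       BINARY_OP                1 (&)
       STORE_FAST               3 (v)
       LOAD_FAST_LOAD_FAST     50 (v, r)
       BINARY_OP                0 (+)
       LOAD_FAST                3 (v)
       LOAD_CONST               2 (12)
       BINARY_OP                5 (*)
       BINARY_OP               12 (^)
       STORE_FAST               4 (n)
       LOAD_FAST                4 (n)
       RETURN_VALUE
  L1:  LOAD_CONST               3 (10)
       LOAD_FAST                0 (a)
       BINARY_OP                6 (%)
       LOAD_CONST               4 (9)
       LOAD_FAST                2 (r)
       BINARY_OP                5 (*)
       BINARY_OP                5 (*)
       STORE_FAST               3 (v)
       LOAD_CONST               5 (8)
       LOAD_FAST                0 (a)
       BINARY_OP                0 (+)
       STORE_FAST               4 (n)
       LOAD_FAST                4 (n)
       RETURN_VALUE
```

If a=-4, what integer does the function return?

LOAD_FAST_LOAD_FAST a,a → push -4,-4. Stack: [-4, -4]
BINARY_OP - → -4 - -4 = 0. Stack: [0]
STORE_FAST s → s=0. Stack: []
LOAD_FAST_LOAD_FAST a,a → push -4,-4. Stack: [-4, -4]
BINARY_OP + → -4 + -4 = -8. Stack: [-8]
LOAD_CONST → push 3. Stack: [-8, 3]
BINARY_OP * → -8 * 3 = -24. Stack: [-24]
STORE_FAST r → r=-24. Stack: []
LOAD_FAST_LOAD_FAST a,r → push -4,-24. Stack: [-4, -24]
COMPARE_OP bool(!=) → -4 vs -24 = True. Stack: [True]
POP_JUMP_IF_FALSE → pop True; no jump. Stack: []
LOAD_FAST_LOAD_FAST a,s → push -4,0. Stack: [-4, 0]
BINARY_OP & → -4 & 0 = 0. Stack: [0]
STORE_FAST v → v=0. Stack: []
LOAD_FAST_LOAD_FAST v,r → push 0,-24. Stack: [0, -24]
BINARY_OP + → 0 + -24 = -24. Stack: [-24]
LOAD_FAST v → push 0. Stack: [-24, 0]
LOAD_CONST → push 12. Stack: [-24, 0, 12]
BINARY_OP * → 0 * 12 = 0. Stack: [-24, 0]
BINARY_OP ^ → -24 ^ 0 = -24. Stack: [-24]
STORE_FAST n → n=-24. Stack: []
LOAD_FAST n → push -24. Stack: [-24]
RETURN_VALUE → return -24.

-24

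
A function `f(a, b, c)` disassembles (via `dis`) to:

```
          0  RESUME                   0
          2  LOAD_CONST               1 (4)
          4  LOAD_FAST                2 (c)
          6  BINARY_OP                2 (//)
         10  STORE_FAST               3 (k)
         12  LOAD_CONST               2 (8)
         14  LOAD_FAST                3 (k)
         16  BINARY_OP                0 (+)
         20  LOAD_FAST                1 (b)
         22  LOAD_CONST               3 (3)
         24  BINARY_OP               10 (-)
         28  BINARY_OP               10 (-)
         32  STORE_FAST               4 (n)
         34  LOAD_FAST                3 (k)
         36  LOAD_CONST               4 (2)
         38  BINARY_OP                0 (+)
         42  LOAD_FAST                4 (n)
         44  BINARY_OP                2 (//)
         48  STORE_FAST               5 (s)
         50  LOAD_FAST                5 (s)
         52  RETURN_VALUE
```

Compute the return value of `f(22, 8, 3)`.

LOAD_CONST → push 4. Stack: [4]
LOAD_FAST c → push 3. Stack: [4, 3]
BINARY_OP // → 4 // 3 = 1. Stack: [1]
STORE_FAST k → k=1. Stack: []
LOAD_CONST → push 8. Stack: [8]
LOAD_FAST k → push 1. Stack: [8, 1]
BINARY_OP + → 8 + 1 = 9. Stack: [9]
LOAD_FAST b → push 8. Stack: [9, 8]
LOAD_CONST → push 3. Stack: [9, 8, 3]
BINARY_OP - → 8 - 3 = 5. Stack: [9, 5]
BINARY_OP - → 9 - 5 = 4. Stack: [4]
STORE_FAST n → n=4. Stack: []
LOAD_FAST k → push 1. Stack: [1]
LOAD_CONST → push 2. Stack: [1, 2]
BINARY_OP + → 1 + 2 = 3. Stack: [3]
LOAD_FAST n → push 4. Stack: [3, 4]
BINARY_OP // → 3 // 4 = 0. Stack: [0]
STORE_FAST s → s=0. Stack: []
LOAD_FAST s → push 0. Stack: [0]
RETURN_VALUE → return 0.

0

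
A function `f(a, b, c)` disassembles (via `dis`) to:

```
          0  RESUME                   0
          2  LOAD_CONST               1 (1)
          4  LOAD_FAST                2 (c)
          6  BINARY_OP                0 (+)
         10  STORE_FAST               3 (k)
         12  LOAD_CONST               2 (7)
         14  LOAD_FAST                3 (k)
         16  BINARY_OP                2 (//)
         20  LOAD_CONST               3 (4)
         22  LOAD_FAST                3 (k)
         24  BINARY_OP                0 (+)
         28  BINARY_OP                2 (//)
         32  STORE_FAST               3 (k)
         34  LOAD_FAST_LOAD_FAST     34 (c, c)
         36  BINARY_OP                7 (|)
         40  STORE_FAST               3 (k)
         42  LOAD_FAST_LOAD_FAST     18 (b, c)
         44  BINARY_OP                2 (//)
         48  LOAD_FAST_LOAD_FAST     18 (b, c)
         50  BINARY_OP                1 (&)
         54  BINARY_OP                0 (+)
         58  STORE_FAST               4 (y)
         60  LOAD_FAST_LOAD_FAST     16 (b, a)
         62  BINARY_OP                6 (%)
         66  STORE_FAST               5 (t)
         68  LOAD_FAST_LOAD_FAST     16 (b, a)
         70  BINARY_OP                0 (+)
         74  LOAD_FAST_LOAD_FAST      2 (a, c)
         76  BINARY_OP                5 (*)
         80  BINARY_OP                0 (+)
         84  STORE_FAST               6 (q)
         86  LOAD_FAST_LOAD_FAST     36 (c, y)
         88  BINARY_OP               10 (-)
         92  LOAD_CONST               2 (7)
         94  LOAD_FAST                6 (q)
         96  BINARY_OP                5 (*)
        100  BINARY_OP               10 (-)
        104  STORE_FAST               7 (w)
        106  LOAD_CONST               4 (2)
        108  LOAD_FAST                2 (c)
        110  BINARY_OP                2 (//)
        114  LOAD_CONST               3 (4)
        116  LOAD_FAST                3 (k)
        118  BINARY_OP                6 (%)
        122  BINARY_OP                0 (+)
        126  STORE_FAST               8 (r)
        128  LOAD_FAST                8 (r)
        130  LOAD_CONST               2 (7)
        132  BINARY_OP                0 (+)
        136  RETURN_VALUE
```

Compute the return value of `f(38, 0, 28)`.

11

LOAD_CONST → push 1. Stack: [1]
LOAD_FAST c → push 28. Stack: [1, 28]
BINARY_OP + → 1 + 28 = 29. Stack: [29]
STORE_FAST k → k=29. Stack: []
LOAD_CONST → push 7. Stack: [7]
LOAD_FAST k → push 29. Stack: [7, 29]
BINARY_OP // → 7 // 29 = 0. Stack: [0]
LOAD_CONST → push 4. Stack: [0, 4]
LOAD_FAST k → push 29. Stack: [0, 4, 29]
BINARY_OP + → 4 + 29 = 33. Stack: [0, 33]
BINARY_OP // → 0 // 33 = 0. Stack: [0]
STORE_FAST k → k=0. Stack: []
LOAD_FAST_LOAD_FAST c,c → push 28,28. Stack: [28, 28]
BINARY_OP | → 28 | 28 = 28. Stack: [28]
STORE_FAST k → k=28. Stack: []
LOAD_FAST_LOAD_FAST b,c → push 0,28. Stack: [0, 28]
BINARY_OP // → 0 // 28 = 0. Stack: [0]
LOAD_FAST_LOAD_FAST b,c → push 0,28. Stack: [0, 0, 28]
BINARY_OP & → 0 & 28 = 0. Stack: [0, 0]
BINARY_OP + → 0 + 0 = 0. Stack: [0]
STORE_FAST y → y=0. Stack: []
LOAD_FAST_LOAD_FAST b,a → push 0,38. Stack: [0, 38]
BINARY_OP % → 0 % 38 = 0. Stack: [0]
STORE_FAST t → t=0. Stack: []
LOAD_FAST_LOAD_FAST b,a → push 0,38. Stack: [0, 38]
BINARY_OP + → 0 + 38 = 38. Stack: [38]
LOAD_FAST_LOAD_FAST a,c → push 38,28. Stack: [38, 38, 28]
BINARY_OP * → 38 * 28 = 1064. Stack: [38, 1064]
BINARY_OP + → 38 + 1064 = 1102. Stack: [1102]
STORE_FAST q → q=1102. Stack: []
LOAD_FAST_LOAD_FAST c,y → push 28,0. Stack: [28, 0]
BINARY_OP - → 28 - 0 = 28. Stack: [28]
LOAD_CONST → push 7. Stack: [28, 7]
LOAD_FAST q → push 1102. Stack: [28, 7, 1102]
BINARY_OP * → 7 * 1102 = 7714. Stack: [28, 7714]
BINARY_OP - → 28 - 7714 = -7686. Stack: [-7686]
STORE_FAST w → w=-7686. Stack: []
LOAD_CONST → push 2. Stack: [2]
LOAD_FAST c → push 28. Stack: [2, 28]
BINARY_OP // → 2 // 28 = 0. Stack: [0]
LOAD_CONST → push 4. Stack: [0, 4]
LOAD_FAST k → push 28. Stack: [0, 4, 28]
BINARY_OP % → 4 % 28 = 4. Stack: [0, 4]
BINARY_OP + → 0 + 4 = 4. Stack: [4]
STORE_FAST r → r=4. Stack: []
LOAD_FAST r → push 4. Stack: [4]
LOAD_CONST → push 7. Stack: [4, 7]
BINARY_OP + → 4 + 7 = 11. Stack: [11]
RETURN_VALUE → return 11.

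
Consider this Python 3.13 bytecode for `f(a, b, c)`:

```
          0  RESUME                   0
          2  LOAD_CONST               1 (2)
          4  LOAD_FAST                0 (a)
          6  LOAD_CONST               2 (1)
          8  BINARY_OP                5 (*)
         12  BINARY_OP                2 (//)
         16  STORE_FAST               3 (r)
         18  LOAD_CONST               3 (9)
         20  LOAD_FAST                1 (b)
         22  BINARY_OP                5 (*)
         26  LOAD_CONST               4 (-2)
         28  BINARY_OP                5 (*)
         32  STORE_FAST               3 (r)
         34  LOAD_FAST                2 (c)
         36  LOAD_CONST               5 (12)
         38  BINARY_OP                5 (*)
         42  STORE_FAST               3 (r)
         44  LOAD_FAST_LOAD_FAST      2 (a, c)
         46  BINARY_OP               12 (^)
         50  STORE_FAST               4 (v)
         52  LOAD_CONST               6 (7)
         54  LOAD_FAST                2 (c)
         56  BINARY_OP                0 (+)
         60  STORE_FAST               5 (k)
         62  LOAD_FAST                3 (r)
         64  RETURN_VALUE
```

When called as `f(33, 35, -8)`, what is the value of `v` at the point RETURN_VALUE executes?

LOAD_CONST → push 2. Stack: [2]
LOAD_FAST a → push 33. Stack: [2, 33]
LOAD_CONST → push 1. Stack: [2, 33, 1]
BINARY_OP * → 33 * 1 = 33. Stack: [2, 33]
BINARY_OP // → 2 // 33 = 0. Stack: [0]
STORE_FAST r → r=0. Stack: []
LOAD_CONST → push 9. Stack: [9]
LOAD_FAST b → push 35. Stack: [9, 35]
BINARY_OP * → 9 * 35 = 315. Stack: [315]
LOAD_CONST → push -2. Stack: [315, -2]
BINARY_OP * → 315 * -2 = -630. Stack: [-630]
STORE_FAST r → r=-630. Stack: []
LOAD_FAST c → push -8. Stack: [-8]
LOAD_CONST → push 12. Stack: [-8, 12]
BINARY_OP * → -8 * 12 = -96. Stack: [-96]
STORE_FAST r → r=-96. Stack: []
LOAD_FAST_LOAD_FAST a,c → push 33,-8. Stack: [33, -8]
BINARY_OP ^ → 33 ^ -8 = -39. Stack: [-39]
STORE_FAST v → v=-39. Stack: []
LOAD_CONST → push 7. Stack: [7]
LOAD_FAST c → push -8. Stack: [7, -8]
BINARY_OP + → 7 + -8 = -1. Stack: [-1]
STORE_FAST k → k=-1. Stack: []
LOAD_FAST r → push -96. Stack: [-96]
RETURN_VALUE → return -96.

-39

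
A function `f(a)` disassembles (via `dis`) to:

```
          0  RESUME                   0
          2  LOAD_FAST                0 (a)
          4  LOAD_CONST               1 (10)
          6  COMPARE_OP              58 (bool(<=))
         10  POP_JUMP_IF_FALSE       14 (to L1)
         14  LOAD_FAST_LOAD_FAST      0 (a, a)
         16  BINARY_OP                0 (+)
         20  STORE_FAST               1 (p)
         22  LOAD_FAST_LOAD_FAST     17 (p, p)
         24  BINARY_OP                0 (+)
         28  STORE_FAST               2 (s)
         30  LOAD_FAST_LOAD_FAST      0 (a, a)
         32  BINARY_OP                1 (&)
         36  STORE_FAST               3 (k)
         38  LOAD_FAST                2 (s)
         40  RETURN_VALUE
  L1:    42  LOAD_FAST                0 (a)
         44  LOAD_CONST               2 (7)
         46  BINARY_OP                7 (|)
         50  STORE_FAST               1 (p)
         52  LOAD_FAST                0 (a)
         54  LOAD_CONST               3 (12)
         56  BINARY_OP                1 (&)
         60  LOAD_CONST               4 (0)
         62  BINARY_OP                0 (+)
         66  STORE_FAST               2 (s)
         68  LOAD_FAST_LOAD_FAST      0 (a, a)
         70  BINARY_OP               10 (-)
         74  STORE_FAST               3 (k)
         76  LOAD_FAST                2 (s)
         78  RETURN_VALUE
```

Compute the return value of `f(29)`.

12

LOAD_FAST a → push 29. Stack: [29]
LOAD_CONST → push 10. Stack: [29, 10]
COMPARE_OP bool(<=) → 29 vs 10 = False. Stack: [False]
POP_JUMP_IF_FALSE → pop False; jump. Stack: []
LOAD_FAST a → push 29. Stack: [29]
LOAD_CONST → push 7. Stack: [29, 7]
BINARY_OP | → 29 | 7 = 31. Stack: [31]
STORE_FAST p → p=31. Stack: []
LOAD_FAST a → push 29. Stack: [29]
LOAD_CONST → push 12. Stack: [29, 12]
BINARY_OP & → 29 & 12 = 12. Stack: [12]
LOAD_CONST → push 0. Stack: [12, 0]
BINARY_OP + → 12 + 0 = 12. Stack: [12]
STORE_FAST s → s=12. Stack: []
LOAD_FAST_LOAD_FAST a,a → push 29,29. Stack: [29, 29]
BINARY_OP - → 29 - 29 = 0. Stack: [0]
STORE_FAST k → k=0. Stack: []
LOAD_FAST s → push 12. Stack: [12]
RETURN_VALUE → return 12.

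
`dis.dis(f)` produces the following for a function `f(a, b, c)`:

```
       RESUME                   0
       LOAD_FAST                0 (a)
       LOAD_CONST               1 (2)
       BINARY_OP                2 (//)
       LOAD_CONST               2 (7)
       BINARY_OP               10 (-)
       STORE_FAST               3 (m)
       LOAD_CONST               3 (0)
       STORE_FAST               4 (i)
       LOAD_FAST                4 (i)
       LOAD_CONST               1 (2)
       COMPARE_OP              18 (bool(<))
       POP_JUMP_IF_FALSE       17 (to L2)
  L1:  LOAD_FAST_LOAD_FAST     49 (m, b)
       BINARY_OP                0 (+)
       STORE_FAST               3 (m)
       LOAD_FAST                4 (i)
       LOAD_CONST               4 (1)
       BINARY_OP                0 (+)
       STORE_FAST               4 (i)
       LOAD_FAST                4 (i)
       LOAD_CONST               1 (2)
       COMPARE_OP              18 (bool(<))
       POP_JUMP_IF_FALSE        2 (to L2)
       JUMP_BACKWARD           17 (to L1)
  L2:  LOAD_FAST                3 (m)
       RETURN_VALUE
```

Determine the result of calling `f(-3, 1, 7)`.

LOAD_FAST a → push -3. Stack: [-3]
LOAD_CONST → push 2. Stack: [-3, 2]
BINARY_OP // → -3 // 2 = -2. Stack: [-2]
LOAD_CONST → push 7. Stack: [-2, 7]
BINARY_OP - → -2 - 7 = -9. Stack: [-9]
STORE_FAST m → m=-9. Stack: []
LOAD_CONST → push 0. Stack: [0]
STORE_FAST i → i=0. Stack: []
LOAD_FAST i → push 0. Stack: [0]
LOAD_CONST → push 2. Stack: [0, 2]
COMPARE_OP bool(<) → 0 vs 2 = True. Stack: [True]
POP_JUMP_IF_FALSE → pop True; no jump. Stack: []
LOAD_FAST_LOAD_FAST m,b → push -9,1. Stack: [-9, 1]
BINARY_OP + → -9 + 1 = -8. Stack: [-8]
STORE_FAST m → m=-8. Stack: []
LOAD_FAST i → push 0. Stack: [0]
LOAD_CONST → push 1. Stack: [0, 1]
BINARY_OP + → 0 + 1 = 1. Stack: [1]
STORE_FAST i → i=1. Stack: []
LOAD_FAST i → push 1. Stack: [1]
LOAD_CONST → push 2. Stack: [1, 2]
COMPARE_OP bool(<) → 1 vs 2 = True. Stack: [True]
POP_JUMP_IF_FALSE → pop True; no jump. Stack: []
LOAD_FAST_LOAD_FAST m,b → push -8,1. Stack: [-8, 1]
BINARY_OP + → -8 + 1 = -7. Stack: [-7]
STORE_FAST m → m=-7. Stack: []
LOAD_FAST i → push 1. Stack: [1]
LOAD_CONST → push 1. Stack: [1, 1]
BINARY_OP + → 1 + 1 = 2. Stack: [2]
STORE_FAST i → i=2. Stack: []
LOAD_FAST i → push 2. Stack: [2]
LOAD_CONST → push 2. Stack: [2, 2]
COMPARE_OP bool(<) → 2 vs 2 = False. Stack: [False]
POP_JUMP_IF_FALSE → pop False; jump. Stack: []
LOAD_FAST m → push -7. Stack: [-7]
RETURN_VALUE → return -7.

-7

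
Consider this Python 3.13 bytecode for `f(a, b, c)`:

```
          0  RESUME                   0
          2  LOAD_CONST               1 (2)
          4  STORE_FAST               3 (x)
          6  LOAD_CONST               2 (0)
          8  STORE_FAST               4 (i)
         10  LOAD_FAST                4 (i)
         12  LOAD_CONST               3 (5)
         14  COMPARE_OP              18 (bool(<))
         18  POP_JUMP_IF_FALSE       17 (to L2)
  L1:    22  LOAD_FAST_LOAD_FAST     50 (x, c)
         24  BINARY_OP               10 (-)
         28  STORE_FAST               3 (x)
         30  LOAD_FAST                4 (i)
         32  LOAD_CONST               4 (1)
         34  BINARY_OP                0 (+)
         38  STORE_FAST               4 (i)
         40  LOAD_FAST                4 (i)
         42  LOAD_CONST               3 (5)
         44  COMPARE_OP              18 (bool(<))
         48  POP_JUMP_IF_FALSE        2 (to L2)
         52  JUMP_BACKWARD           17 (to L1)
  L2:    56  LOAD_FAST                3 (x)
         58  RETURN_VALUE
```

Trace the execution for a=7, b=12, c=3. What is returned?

LOAD_CONST → push 2. Stack: [2]
STORE_FAST x → x=2. Stack: []
LOAD_CONST → push 0. Stack: [0]
STORE_FAST i → i=0. Stack: []
LOAD_FAST i → push 0. Stack: [0]
LOAD_CONST → push 5. Stack: [0, 5]
COMPARE_OP bool(<) → 0 vs 5 = True. Stack: [True]
POP_JUMP_IF_FALSE → pop True; no jump. Stack: []
LOAD_FAST_LOAD_FAST x,c → push 2,3. Stack: [2, 3]
BINARY_OP - → 2 - 3 = -1. Stack: [-1]
STORE_FAST x → x=-1. Stack: []
LOAD_FAST i → push 0. Stack: [0]
LOAD_CONST → push 1. Stack: [0, 1]
BINARY_OP + → 0 + 1 = 1. Stack: [1]
STORE_FAST i → i=1. Stack: []
LOAD_FAST i → push 1. Stack: [1]
LOAD_CONST → push 5. Stack: [1, 5]
COMPARE_OP bool(<) → 1 vs 5 = True. Stack: [True]
POP_JUMP_IF_FALSE → pop True; no jump. Stack: []
LOAD_FAST_LOAD_FAST x,c → push -1,3. Stack: [-1, 3]
BINARY_OP - → -1 - 3 = -4. Stack: [-4]
STORE_FAST x → x=-4. Stack: []
LOAD_FAST i → push 1. Stack: [1]
LOAD_CONST → push 1. Stack: [1, 1]
BINARY_OP + → 1 + 1 = 2. Stack: [2]
STORE_FAST i → i=2. Stack: []
LOAD_FAST i → push 2. Stack: [2]
LOAD_CONST → push 5. Stack: [2, 5]
COMPARE_OP bool(<) → 2 vs 5 = True. Stack: [True]
POP_JUMP_IF_FALSE → pop True; no jump. Stack: []
LOAD_FAST_LOAD_FAST x,c → push -4,3. Stack: [-4, 3]
BINARY_OP - → -4 - 3 = -7. Stack: [-7]
STORE_FAST x → x=-7. Stack: []
LOAD_FAST i → push 2. Stack: [2]
LOAD_CONST → push 1. Stack: [2, 1]
BINARY_OP + → 2 + 1 = 3. Stack: [3]
STORE_FAST i → i=3. Stack: []
LOAD_FAST i → push 3. Stack: [3]
LOAD_CONST → push 5. Stack: [3, 5]
COMPARE_OP bool(<) → 3 vs 5 = True. Stack: [True]
POP_JUMP_IF_FALSE → pop True; no jump. Stack: []
LOAD_FAST_LOAD_FAST x,c → push -7,3. Stack: [-7, 3]
BINARY_OP - → -7 - 3 = -10. Stack: [-10]
STORE_FAST x → x=-10. Stack: []
LOAD_FAST i → push 3. Stack: [3]
LOAD_CONST → push 1. Stack: [3, 1]
BINARY_OP + → 3 + 1 = 4. Stack: [4]
STORE_FAST i → i=4. Stack: []
LOAD_FAST i → push 4. Stack: [4]
LOAD_CONST → push 5. Stack: [4, 5]
COMPARE_OP bool(<) → 4 vs 5 = True. Stack: [True]
POP_JUMP_IF_FALSE → pop True; no jump. Stack: []
LOAD_FAST_LOAD_FAST x,c → push -10,3. Stack: [-10, 3]
BINARY_OP - → -10 - 3 = -13. Stack: [-13]
STORE_FAST x → x=-13. Stack: []
LOAD_FAST i → push 4. Stack: [4]
LOAD_CONST → push 1. Stack: [4, 1]
BINARY_OP + → 4 + 1 = 5. Stack: [5]
STORE_FAST i → i=5. Stack: []
LOAD_FAST i → push 5. Stack: [5]
LOAD_CONST → push 5. Stack: [5, 5]
COMPARE_OP bool(<) → 5 vs 5 = False. Stack: [False]
POP_JUMP_IF_FALSE → pop False; jump. Stack: []
LOAD_FAST x → push -13. Stack: [-13]
RETURN_VALUE → return -13.

-13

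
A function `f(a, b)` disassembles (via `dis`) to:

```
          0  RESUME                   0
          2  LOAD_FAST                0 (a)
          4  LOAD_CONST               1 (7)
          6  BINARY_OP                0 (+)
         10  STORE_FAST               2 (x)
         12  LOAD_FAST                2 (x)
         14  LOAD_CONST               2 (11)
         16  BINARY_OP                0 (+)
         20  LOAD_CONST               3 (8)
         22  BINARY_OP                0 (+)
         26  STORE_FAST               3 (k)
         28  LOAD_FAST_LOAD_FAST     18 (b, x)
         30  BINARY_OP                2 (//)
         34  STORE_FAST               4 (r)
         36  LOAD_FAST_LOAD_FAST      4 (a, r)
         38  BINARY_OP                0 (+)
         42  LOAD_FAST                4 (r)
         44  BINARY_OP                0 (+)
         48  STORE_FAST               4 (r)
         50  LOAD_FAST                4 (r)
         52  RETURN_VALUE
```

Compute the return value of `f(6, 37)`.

10

LOAD_FAST a → push 6. Stack: [6]
LOAD_CONST → push 7. Stack: [6, 7]
BINARY_OP + → 6 + 7 = 13. Stack: [13]
STORE_FAST x → x=13. Stack: []
LOAD_FAST x → push 13. Stack: [13]
LOAD_CONST → push 11. Stack: [13, 11]
BINARY_OP + → 13 + 11 = 24. Stack: [24]
LOAD_CONST → push 8. Stack: [24, 8]
BINARY_OP + → 24 + 8 = 32. Stack: [32]
STORE_FAST k → k=32. Stack: []
LOAD_FAST_LOAD_FAST b,x → push 37,13. Stack: [37, 13]
BINARY_OP // → 37 // 13 = 2. Stack: [2]
STORE_FAST r → r=2. Stack: []
LOAD_FAST_LOAD_FAST a,r → push 6,2. Stack: [6, 2]
BINARY_OP + → 6 + 2 = 8. Stack: [8]
LOAD_FAST r → push 2. Stack: [8, 2]
BINARY_OP + → 8 + 2 = 10. Stack: [10]
STORE_FAST r → r=10. Stack: []
LOAD_FAST r → push 10. Stack: [10]
RETURN_VALUE → return 10.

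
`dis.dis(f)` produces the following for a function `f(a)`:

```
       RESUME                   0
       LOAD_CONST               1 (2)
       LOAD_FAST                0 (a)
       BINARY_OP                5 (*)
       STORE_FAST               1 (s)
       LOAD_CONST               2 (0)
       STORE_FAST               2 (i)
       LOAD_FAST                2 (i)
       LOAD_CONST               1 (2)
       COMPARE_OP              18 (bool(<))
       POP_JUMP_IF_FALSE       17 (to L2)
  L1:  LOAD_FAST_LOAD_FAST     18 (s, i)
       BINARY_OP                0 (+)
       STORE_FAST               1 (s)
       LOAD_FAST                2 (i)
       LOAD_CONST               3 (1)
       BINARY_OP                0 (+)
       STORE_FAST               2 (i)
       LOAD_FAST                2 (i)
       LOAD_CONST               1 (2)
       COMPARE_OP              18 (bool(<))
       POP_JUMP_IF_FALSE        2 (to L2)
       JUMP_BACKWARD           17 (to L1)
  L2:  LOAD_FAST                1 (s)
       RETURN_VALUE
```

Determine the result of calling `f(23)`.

LOAD_CONST → push 2. Stack: [2]
LOAD_FAST a → push 23. Stack: [2, 23]
BINARY_OP * → 2 * 23 = 46. Stack: [46]
STORE_FAST s → s=46. Stack: []
LOAD_CONST → push 0. Stack: [0]
STORE_FAST i → i=0. Stack: []
LOAD_FAST i → push 0. Stack: [0]
LOAD_CONST → push 2. Stack: [0, 2]
COMPARE_OP bool(<) → 0 vs 2 = True. Stack: [True]
POP_JUMP_IF_FALSE → pop True; no jump. Stack: []
LOAD_FAST_LOAD_FAST s,i → push 46,0. Stack: [46, 0]
BINARY_OP + → 46 + 0 = 46. Stack: [46]
STORE_FAST s → s=46. Stack: []
LOAD_FAST i → push 0. Stack: [0]
LOAD_CONST → push 1. Stack: [0, 1]
BINARY_OP + → 0 + 1 = 1. Stack: [1]
STORE_FAST i → i=1. Stack: []
LOAD_FAST i → push 1. Stack: [1]
LOAD_CONST → push 2. Stack: [1, 2]
COMPARE_OP bool(<) → 1 vs 2 = True. Stack: [True]
POP_JUMP_IF_FALSE → pop True; no jump. Stack: []
LOAD_FAST_LOAD_FAST s,i → push 46,1. Stack: [46, 1]
BINARY_OP + → 46 + 1 = 47. Stack: [47]
STORE_FAST s → s=47. Stack: []
LOAD_FAST i → push 1. Stack: [1]
LOAD_CONST → push 1. Stack: [1, 1]
BINARY_OP + → 1 + 1 = 2. Stack: [2]
STORE_FAST i → i=2. Stack: []
LOAD_FAST i → push 2. Stack: [2]
LOAD_CONST → push 2. Stack: [2, 2]
COMPARE_OP bool(<) → 2 vs 2 = False. Stack: [False]
POP_JUMP_IF_FALSE → pop False; jump. Stack: []
LOAD_FAST s → push 47. Stack: [47]
RETURN_VALUE → return 47.

47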